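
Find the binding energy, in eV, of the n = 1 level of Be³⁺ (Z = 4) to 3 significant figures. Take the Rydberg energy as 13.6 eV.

218 eV

E_n = −13.6 Z²/n² = −217.6/n² eV for Z = 4.
E_1 = −217.6/1 = −218 eV, so ionization (to E = 0) requires 218 eV.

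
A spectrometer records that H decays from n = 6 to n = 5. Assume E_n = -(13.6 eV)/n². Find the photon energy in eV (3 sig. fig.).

E_6 = −13.60/36 = −0.3778 eV and E_5 = −13.60/25 = −0.5440 eV.
The photon energy is |E_6 − E_5| = 0.166 eV.

0.166 eV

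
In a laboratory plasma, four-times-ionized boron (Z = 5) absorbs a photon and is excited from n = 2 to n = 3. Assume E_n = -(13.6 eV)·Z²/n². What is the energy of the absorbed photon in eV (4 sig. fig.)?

47.22 eV

The Bohr energies scale as Z², so for Z = 5: E_n = −340.0/n² eV.
E_3 = −340.0/9 = −37.78 eV and E_2 = −340.0/4 = −85.00 eV.
The photon energy is |E_3 − E_2| = 47.22 eV.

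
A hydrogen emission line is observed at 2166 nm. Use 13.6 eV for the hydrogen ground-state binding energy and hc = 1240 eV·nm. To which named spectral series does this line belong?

ΔE = 1240/2166 = 0.5725 eV.
This matches 13.6 × (1/4² − 1/7²), so n_f = 4: the Brackett series.

Brackett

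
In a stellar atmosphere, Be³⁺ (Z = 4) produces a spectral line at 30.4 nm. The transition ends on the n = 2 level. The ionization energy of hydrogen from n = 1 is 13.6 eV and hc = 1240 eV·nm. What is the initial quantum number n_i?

The photon energy is ΔE = hc/λ = 1240 / 30.4 = 40.79 eV.
With Z = 4, ΔE = 217.6 × (1/n_f² − 1/n_i²), so 1/n_f² − 1/n_i² = 0.1875.
With n_f = 2: 1/n_i² = 1/4 − 0.1875 = 0.06255, so n_i ≈ 4.00.

n_i = 4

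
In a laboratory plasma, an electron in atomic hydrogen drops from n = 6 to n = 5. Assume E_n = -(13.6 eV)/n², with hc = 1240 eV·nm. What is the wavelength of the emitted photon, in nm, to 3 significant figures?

ΔE = 13.60 × (1/5² − 1/6²) = 13.60 × 0.01222 = 0.1662 eV.
λ = hc/ΔE = 1240 / 0.1662 = 7460 nm.

7460 nm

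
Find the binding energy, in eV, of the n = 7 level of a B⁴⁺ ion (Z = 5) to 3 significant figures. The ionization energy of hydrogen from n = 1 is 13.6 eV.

6.94 eV

E_n = −13.6 Z²/n² = −340.0/n² eV for Z = 5.
E_7 = −340.0/49 = −6.94 eV, so ionization (to E = 0) requires 6.94 eV.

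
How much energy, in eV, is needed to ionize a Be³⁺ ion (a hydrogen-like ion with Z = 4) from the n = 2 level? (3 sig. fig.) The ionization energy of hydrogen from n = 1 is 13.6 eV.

E_n = −13.6 Z²/n² = −217.6/n² eV for Z = 4.
E_2 = −217.6/4 = −54.4 eV, so ionization (to E = 0) requires 54.4 eV.

54.4 eV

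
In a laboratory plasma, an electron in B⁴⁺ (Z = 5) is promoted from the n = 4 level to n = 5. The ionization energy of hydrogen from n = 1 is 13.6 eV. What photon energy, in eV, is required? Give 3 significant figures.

The Bohr energies scale as Z², so for Z = 5: E_n = −340.0/n² eV.
E_5 = −340.0/25 = −13.60 eV and E_4 = −340.0/16 = −21.25 eV.
The photon energy is |E_5 − E_4| = 7.65 eV.

7.65 eV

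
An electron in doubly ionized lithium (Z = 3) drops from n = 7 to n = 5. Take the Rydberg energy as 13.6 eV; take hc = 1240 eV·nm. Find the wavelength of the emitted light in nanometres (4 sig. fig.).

For Z = 3 the level energies scale as Z², so the effective Rydberg energy is 13.6 × 9 = 122.4 eV.
ΔE = 122.4 × (1/5² − 1/7²) = 122.4 × 0.01959 = 2.398 eV.
λ = hc/ΔE = 1240 / 2.398 = 517.1 nm.

517.1 nm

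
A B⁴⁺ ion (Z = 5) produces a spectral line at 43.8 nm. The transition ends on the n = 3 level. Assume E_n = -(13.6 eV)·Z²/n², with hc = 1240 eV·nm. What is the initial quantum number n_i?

The photon energy is ΔE = hc/λ = 1240 / 43.8 = 28.31 eV.
With Z = 5, ΔE = 340.0 × (1/n_f² − 1/n_i²), so 1/n_f² − 1/n_i² = 0.08327.
With n_f = 3: 1/n_i² = 1/9 − 0.08327 = 0.02784, so n_i ≈ 5.99.

n_i = 6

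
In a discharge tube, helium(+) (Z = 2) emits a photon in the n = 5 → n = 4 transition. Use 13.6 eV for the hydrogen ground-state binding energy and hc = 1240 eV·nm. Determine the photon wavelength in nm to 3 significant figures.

1010 nm

For Z = 2 the level energies scale as Z², so the effective Rydberg energy is 13.6 × 4 = 54.40 eV.
ΔE = 54.40 × (1/4² − 1/5²) = 54.40 × 0.02250 = 1.224 eV.
λ = hc/ΔE = 1240 / 1.224 = 1010 nm.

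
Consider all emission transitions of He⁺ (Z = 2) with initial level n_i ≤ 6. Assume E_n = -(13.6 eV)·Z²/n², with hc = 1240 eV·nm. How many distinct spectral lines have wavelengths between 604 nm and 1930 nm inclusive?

3

Enumerate all n_i → n_f pairs with 1 ≤ n_f < n_i ≤ 6 and compute λ = 1240 / [13.6·4·(1/n_f² − 1/n_i²)].
Lines falling in [604, 1930] nm: 6→4 (656.5 nm), 5→4 (1013 nm), 6→5 (1865 nm).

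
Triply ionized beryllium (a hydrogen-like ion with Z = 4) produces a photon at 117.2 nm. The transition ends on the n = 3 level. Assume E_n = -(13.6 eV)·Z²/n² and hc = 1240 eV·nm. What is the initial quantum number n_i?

The photon energy is ΔE = hc/λ = 1240 / 117.2 = 10.58 eV.
With Z = 4, ΔE = 217.6 × (1/n_f² − 1/n_i²), so 1/n_f² − 1/n_i² = 0.04862.
With n_f = 3: 1/n_i² = 1/9 − 0.04862 = 0.06249, so n_i ≈ 4.00.

n_i = 4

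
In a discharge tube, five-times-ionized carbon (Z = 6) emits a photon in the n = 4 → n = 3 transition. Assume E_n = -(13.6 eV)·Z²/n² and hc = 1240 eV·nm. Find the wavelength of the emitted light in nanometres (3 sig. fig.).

For Z = 6 the level energies scale as Z², so the effective Rydberg energy is 13.6 × 36 = 489.6 eV.
ΔE = 489.6 × (1/3² − 1/4²) = 489.6 × 0.04861 = 23.80 eV.
λ = hc/ΔE = 1240 / 23.80 = 52.1 nm.

52.1 nm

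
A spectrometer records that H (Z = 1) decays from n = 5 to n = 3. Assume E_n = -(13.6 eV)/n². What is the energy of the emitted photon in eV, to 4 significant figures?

E_5 = −13.60/25 = −0.5440 eV and E_3 = −13.60/9 = −1.511 eV.
The photon energy is |E_5 − E_3| = 0.9671 eV.

0.9671 eV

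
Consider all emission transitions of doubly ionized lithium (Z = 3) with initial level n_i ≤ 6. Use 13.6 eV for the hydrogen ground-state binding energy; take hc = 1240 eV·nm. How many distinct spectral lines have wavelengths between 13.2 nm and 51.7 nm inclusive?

3

Enumerate all n_i → n_f pairs with 1 ≤ n_f < n_i ≤ 6 and compute λ = 1240 / [13.6·9·(1/n_f² − 1/n_i²)].
Lines falling in [13.2, 51.7] nm: 2→1 (13.51 nm), 6→2 (45.59 nm), 5→2 (48.24 nm).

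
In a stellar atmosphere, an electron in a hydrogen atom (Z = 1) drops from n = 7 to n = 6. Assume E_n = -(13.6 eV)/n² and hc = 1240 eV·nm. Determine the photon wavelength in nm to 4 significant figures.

12370 nm

ΔE = 13.60 × (1/6² − 1/7²) = 13.60 × 0.007370 = 0.1002 eV.
λ = hc/ΔE = 1240 / 0.1002 = 12370 nm.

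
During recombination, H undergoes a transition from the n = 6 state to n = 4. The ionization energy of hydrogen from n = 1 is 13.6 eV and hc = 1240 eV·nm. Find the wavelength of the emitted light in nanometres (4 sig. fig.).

ΔE = 13.60 × (1/4² − 1/6²) = 13.60 × 0.03472 = 0.4722 eV.
λ = hc/ΔE = 1240 / 0.4722 = 2626 nm.
This line belongs to the Brackett series.

2626 nm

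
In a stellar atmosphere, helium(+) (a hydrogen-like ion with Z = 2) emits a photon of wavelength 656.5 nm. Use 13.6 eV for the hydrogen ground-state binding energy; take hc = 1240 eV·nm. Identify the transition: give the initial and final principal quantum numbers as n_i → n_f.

The photon energy is ΔE = hc/λ = 1240 / 656.5 = 1.889 eV.
With Z = 2, ΔE = 54.40 × (1/n_f² − 1/n_i²), so 1/n_f² − 1/n_i² = 0.03472.
Trying n_f = 4 gives 1/n_i² = 0.02778, i.e. n_i ≈ 6; this pair matches.

n_i = 6, n_f = 4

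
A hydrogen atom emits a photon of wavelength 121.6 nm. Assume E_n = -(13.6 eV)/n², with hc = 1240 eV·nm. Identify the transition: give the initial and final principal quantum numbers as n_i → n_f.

n_i = 2, n_f = 1

The photon energy is ΔE = hc/λ = 1240 / 121.6 = 10.20 eV.
With Z = 1, ΔE = 13.60 × (1/n_f² − 1/n_i²), so 1/n_f² − 1/n_i² = 0.7498.
Trying n_f = 1 gives 1/n_i² = 0.2502, i.e. n_i ≈ 2; this pair matches.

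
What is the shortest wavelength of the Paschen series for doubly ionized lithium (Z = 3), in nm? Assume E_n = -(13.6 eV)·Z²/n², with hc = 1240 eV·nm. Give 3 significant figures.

91.2 nm

The Paschen series has lower level n_f = 3; the series limit corresponds to n_i → ∞.
ΔE_max = 13.6 × 9 / 3² = 13.60 eV.
λ_min = 1240 / 13.60 = 91.2 nm.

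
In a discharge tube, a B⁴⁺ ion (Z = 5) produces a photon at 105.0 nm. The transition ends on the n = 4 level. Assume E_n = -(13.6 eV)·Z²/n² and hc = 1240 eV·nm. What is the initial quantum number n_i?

The photon energy is ΔE = hc/λ = 1240 / 105.0 = 11.81 eV.
With Z = 5, ΔE = 340.0 × (1/n_f² − 1/n_i²), so 1/n_f² − 1/n_i² = 0.03473.
With n_f = 4: 1/n_i² = 1/16 − 0.03473 = 0.02777, so n_i ≈ 6.00.

n_i = 6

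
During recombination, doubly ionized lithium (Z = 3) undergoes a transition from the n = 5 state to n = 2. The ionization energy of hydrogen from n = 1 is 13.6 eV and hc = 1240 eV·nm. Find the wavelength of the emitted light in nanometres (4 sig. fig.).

For Z = 3 the level energies scale as Z², so the effective Rydberg energy is 13.6 × 9 = 122.4 eV.
ΔE = 122.4 × (1/2² − 1/5²) = 122.4 × 0.2100 = 25.70 eV.
λ = hc/ΔE = 1240 / 25.70 = 48.24 nm.

48.24 nm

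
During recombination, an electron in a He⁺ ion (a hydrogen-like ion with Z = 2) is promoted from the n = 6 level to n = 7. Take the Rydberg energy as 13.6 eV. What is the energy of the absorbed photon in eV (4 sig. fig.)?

The Bohr energies scale as Z², so for Z = 2: E_n = −54.40/n² eV.
E_7 = −54.40/49 = −1.110 eV and E_6 = −54.40/36 = −1.511 eV.
The photon energy is |E_7 − E_6| = 0.4009 eV.

0.4009 eV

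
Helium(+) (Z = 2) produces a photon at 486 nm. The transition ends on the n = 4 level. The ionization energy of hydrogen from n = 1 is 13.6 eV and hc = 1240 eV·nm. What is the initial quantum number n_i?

n_i = 8

The photon energy is ΔE = hc/λ = 1240 / 486 = 2.551 eV.
With Z = 2, ΔE = 54.40 × (1/n_f² − 1/n_i²), so 1/n_f² − 1/n_i² = 0.04690.
With n_f = 4: 1/n_i² = 1/16 − 0.04690 = 0.01560, so n_i ≈ 8.01.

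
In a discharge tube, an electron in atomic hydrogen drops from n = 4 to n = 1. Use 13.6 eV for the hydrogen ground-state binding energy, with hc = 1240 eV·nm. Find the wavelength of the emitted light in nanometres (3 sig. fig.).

ΔE = 13.60 × (1/1² − 1/4²) = 13.60 × 0.9375 = 12.75 eV.
λ = hc/ΔE = 1240 / 12.75 = 97.3 nm.

97.3 nm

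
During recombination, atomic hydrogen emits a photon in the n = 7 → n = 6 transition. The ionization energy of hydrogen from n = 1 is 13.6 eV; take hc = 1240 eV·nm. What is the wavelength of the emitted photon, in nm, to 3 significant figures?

ΔE = 13.60 × (1/6² − 1/7²) = 13.60 × 0.007370 = 0.1002 eV.
λ = hc/ΔE = 1240 / 0.1002 = 12400 nm.

12400 nm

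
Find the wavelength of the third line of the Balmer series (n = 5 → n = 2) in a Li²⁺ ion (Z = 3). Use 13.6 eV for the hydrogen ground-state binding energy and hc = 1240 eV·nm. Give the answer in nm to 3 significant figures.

The Balmer series terminates on n_f = 2; the third line has n_i = 2+3 = 5.
ΔE = 122.4 × (1/2² − 1/5²) = 25.70 eV.
λ = 1240 / 25.70 = 48.2 nm.

48.2 nm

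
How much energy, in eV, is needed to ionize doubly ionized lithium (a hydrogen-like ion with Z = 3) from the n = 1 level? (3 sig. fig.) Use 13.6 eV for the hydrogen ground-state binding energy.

E_n = −13.6 Z²/n² = −122.4/n² eV for Z = 3.
E_1 = −122.4/1 = −122 eV, so ionization (to E = 0) requires 122 eV.

122 eV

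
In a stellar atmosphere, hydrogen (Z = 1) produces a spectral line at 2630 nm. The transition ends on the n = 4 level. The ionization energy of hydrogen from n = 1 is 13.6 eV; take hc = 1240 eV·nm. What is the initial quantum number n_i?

n_i = 6

The photon energy is ΔE = hc/λ = 1240 / 2630 = 0.4715 eV.
With Z = 1, ΔE = 13.60 × (1/n_f² − 1/n_i²), so 1/n_f² − 1/n_i² = 0.03467.
With n_f = 4: 1/n_i² = 1/16 − 0.03467 = 0.02783, so n_i ≈ 5.99.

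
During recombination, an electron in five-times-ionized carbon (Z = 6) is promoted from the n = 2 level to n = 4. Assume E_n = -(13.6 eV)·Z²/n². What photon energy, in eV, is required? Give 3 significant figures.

91.8 eV

The Bohr energies scale as Z², so for Z = 6: E_n = −489.6/n² eV.
E_4 = −489.6/16 = −30.60 eV and E_2 = −489.6/4 = −122.4 eV.
The photon energy is |E_4 − E_2| = 91.8 eV.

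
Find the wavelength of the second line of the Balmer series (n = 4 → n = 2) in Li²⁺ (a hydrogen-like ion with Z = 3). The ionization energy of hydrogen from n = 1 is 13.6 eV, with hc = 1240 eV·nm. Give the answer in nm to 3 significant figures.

The Balmer series terminates on n_f = 2; the second line has n_i = 2+2 = 4.
ΔE = 122.4 × (1/2² − 1/4²) = 22.95 eV.
λ = 1240 / 22.95 = 54.0 nm.

54.0 nm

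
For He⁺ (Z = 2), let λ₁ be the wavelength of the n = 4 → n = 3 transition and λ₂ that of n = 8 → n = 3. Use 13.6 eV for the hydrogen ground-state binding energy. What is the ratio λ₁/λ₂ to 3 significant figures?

1.96

λ ∝ 1/ΔE ∝ 1/(1/n_f² − 1/n_i²), and the Z² and hc factors cancel in the ratio.
λ₁/λ₂ = (1/3² − 1/8²)/(1/3² − 1/4²) = 0.09549/0.04861 = 1.96.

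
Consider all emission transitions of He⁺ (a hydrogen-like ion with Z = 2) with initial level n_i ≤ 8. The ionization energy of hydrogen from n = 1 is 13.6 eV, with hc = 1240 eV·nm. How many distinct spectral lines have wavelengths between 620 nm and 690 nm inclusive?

Enumerate all n_i → n_f pairs with 1 ≤ n_f < n_i ≤ 8 and compute λ = 1240 / [13.6·4·(1/n_f² − 1/n_i²)].
Lines falling in [620, 690] nm: 6→4 (656.5 nm).

1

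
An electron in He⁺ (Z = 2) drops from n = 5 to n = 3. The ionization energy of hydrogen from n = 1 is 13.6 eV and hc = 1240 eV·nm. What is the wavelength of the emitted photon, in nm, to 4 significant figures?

For Z = 2 the level energies scale as Z², so the effective Rydberg energy is 13.6 × 4 = 54.40 eV.
ΔE = 54.40 × (1/3² − 1/5²) = 54.40 × 0.07111 = 3.868 eV.
λ = hc/ΔE = 1240 / 3.868 = 320.5 nm.

320.5 nm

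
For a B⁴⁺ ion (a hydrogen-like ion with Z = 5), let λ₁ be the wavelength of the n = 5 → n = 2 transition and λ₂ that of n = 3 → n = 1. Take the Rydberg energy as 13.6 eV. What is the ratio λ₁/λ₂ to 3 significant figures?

4.23

λ ∝ 1/ΔE ∝ 1/(1/n_f² − 1/n_i²), and the Z² and hc factors cancel in the ratio.
λ₁/λ₂ = (1/1² − 1/3²)/(1/2² − 1/5²) = 0.8889/0.2100 = 4.23.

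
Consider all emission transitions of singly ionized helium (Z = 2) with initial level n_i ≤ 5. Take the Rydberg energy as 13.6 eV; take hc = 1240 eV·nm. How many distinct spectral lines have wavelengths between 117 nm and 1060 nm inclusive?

Enumerate all n_i → n_f pairs with 1 ≤ n_f < n_i ≤ 5 and compute λ = 1240 / [13.6·4·(1/n_f² − 1/n_i²)].
Lines falling in [117, 1060] nm: 4→2 (121.6 nm), 3→2 (164.1 nm), 5→3 (320.5 nm), 4→3 (468.9 nm), 5→4 (1013 nm).

5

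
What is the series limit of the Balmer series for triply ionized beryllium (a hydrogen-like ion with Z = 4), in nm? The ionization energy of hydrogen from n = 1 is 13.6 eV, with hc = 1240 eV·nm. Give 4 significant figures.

The Balmer series has lower level n_f = 2; the series limit corresponds to n_i → ∞.
ΔE_max = 13.6 × 16 / 2² = 54.40 eV.
λ_min = 1240 / 54.40 = 22.79 nm.

22.79 nm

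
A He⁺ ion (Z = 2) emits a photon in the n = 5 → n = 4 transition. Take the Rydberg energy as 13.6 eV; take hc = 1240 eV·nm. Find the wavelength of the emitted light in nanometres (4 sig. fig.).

For Z = 2 the level energies scale as Z², so the effective Rydberg energy is 13.6 × 4 = 54.40 eV.
ΔE = 54.40 × (1/4² − 1/5²) = 54.40 × 0.02250 = 1.224 eV.
λ = hc/ΔE = 1240 / 1.224 = 1013 nm.

1013 nm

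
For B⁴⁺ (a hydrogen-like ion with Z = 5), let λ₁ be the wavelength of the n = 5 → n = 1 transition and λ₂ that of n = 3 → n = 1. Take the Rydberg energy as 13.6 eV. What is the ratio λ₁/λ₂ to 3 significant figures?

0.926

λ ∝ 1/ΔE ∝ 1/(1/n_f² − 1/n_i²), and the Z² and hc factors cancel in the ratio.
λ₁/λ₂ = (1/1² − 1/3²)/(1/1² − 1/5²) = 0.8889/0.9600 = 0.926.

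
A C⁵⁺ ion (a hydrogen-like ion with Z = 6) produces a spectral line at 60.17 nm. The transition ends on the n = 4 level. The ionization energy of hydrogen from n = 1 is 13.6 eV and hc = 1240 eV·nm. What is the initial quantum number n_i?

n_i = 7

The photon energy is ΔE = hc/λ = 1240 / 60.17 = 20.61 eV.
With Z = 6, ΔE = 489.6 × (1/n_f² − 1/n_i²), so 1/n_f² − 1/n_i² = 0.04209.
With n_f = 4: 1/n_i² = 1/16 − 0.04209 = 0.02041, so n_i ≈ 7.00.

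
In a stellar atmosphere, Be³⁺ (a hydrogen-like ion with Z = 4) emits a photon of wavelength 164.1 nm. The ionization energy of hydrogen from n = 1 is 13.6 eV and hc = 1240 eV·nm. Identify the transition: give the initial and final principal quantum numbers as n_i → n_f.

The photon energy is ΔE = hc/λ = 1240 / 164.1 = 7.556 eV.
With Z = 4, ΔE = 217.6 × (1/n_f² − 1/n_i²), so 1/n_f² − 1/n_i² = 0.03473.
Trying n_f = 4 gives 1/n_i² = 0.02777, i.e. n_i ≈ 6; this pair matches.

n_i = 6, n_f = 4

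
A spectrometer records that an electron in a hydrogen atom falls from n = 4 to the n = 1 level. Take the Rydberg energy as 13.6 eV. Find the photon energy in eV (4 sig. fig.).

12.75 eV

E_4 = −13.60/16 = −0.8500 eV and E_1 = −13.60/1 = −13.60 eV.
The photon energy is |E_4 − E_1| = 12.75 eV.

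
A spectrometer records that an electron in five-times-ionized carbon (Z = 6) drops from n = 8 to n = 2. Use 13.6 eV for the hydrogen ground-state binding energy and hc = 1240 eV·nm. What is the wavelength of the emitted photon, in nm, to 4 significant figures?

10.81 nm

For Z = 6 the level energies scale as Z², so the effective Rydberg energy is 13.6 × 36 = 489.6 eV.
ΔE = 489.6 × (1/2² − 1/8²) = 489.6 × 0.2344 = 114.8 eV.
λ = hc/ΔE = 1240 / 114.8 = 10.81 nm.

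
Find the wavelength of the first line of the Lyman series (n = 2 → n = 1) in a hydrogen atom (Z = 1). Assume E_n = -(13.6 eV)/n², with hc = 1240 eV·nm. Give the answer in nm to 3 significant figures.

The Lyman series terminates on n_f = 1; the first line has n_i = 1+1 = 2.
ΔE = 13.60 × (1/1² − 1/2²) = 10.20 eV.
λ = 1240 / 10.20 = 122 nm.

122 nm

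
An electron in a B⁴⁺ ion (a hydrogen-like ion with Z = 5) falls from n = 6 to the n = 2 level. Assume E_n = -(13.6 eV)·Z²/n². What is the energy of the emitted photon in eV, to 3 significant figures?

The Bohr energies scale as Z², so for Z = 5: E_n = −340.0/n² eV.
E_6 = −340.0/36 = −9.444 eV and E_2 = −340.0/4 = −85.00 eV.
The photon energy is |E_6 − E_2| = 75.6 eV.

75.6 eV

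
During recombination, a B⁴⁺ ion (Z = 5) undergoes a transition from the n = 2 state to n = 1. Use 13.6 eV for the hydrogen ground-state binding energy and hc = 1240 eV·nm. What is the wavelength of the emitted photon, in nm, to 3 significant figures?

For Z = 5 the level energies scale as Z², so the effective Rydberg energy is 13.6 × 25 = 340.0 eV.
ΔE = 340.0 × (1/1² − 1/2²) = 340.0 × 0.7500 = 255.0 eV.
λ = hc/ΔE = 1240 / 255.0 = 4.86 nm.

4.86 nm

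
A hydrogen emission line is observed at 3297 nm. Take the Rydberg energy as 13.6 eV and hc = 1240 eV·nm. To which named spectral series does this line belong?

Pfund

ΔE = 1240/3297 = 0.3761 eV.
This matches 13.6 × (1/5² − 1/9²), so n_f = 5: the Pfund series.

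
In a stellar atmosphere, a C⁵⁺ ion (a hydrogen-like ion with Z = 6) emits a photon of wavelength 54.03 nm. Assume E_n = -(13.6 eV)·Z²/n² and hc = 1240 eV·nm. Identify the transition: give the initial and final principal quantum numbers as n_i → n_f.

The photon energy is ΔE = hc/λ = 1240 / 54.03 = 22.95 eV.
With Z = 6, ΔE = 489.6 × (1/n_f² − 1/n_i²), so 1/n_f² − 1/n_i² = 0.04688.
Trying n_f = 4 gives 1/n_i² = 0.01562, i.e. n_i ≈ 8; this pair matches.

n_i = 8, n_f = 4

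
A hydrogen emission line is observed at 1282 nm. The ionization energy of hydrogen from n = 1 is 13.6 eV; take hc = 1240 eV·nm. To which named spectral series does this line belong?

ΔE = 1240/1282 = 0.9672 eV.
This matches 13.6 × (1/3² − 1/5²), so n_f = 3: the Paschen series.

Paschen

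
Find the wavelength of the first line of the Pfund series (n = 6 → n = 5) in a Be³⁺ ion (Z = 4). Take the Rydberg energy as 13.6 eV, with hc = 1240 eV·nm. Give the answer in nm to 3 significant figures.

The Pfund series terminates on n_f = 5; the first line has n_i = 5+1 = 6.
ΔE = 217.6 × (1/5² − 1/6²) = 2.660 eV.
λ = 1240 / 2.660 = 466 nm.

466 nm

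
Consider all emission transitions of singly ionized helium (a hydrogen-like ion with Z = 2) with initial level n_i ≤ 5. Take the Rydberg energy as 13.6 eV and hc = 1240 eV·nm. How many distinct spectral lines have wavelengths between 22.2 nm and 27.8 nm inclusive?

Enumerate all n_i → n_f pairs with 1 ≤ n_f < n_i ≤ 5 and compute λ = 1240 / [13.6·4·(1/n_f² − 1/n_i²)].
Lines falling in [22.2, 27.8] nm: 5→1 (23.74 nm), 4→1 (24.31 nm), 3→1 (25.64 nm).

3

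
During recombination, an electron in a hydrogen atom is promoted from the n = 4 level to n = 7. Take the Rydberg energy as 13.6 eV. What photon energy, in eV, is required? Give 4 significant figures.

E_7 = −13.60/49 = −0.2776 eV and E_4 = −13.60/16 = −0.8500 eV.
The photon energy is |E_7 − E_4| = 0.5724 eV.

0.5724 eV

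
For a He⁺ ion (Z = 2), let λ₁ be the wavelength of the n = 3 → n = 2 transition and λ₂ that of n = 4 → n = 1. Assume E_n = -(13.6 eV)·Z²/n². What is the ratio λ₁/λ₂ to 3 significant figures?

λ ∝ 1/ΔE ∝ 1/(1/n_f² − 1/n_i²), and the Z² and hc factors cancel in the ratio.
λ₁/λ₂ = (1/1² − 1/4²)/(1/2² − 1/3²) = 0.9375/0.1389 = 6.75.

6.75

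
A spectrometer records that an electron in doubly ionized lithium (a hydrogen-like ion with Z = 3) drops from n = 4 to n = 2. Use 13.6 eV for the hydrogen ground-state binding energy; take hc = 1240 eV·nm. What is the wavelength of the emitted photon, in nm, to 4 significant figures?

54.03 nm

For Z = 3 the level energies scale as Z², so the effective Rydberg energy is 13.6 × 9 = 122.4 eV.
ΔE = 122.4 × (1/2² − 1/4²) = 122.4 × 0.1875 = 22.95 eV.
λ = hc/ΔE = 1240 / 22.95 = 54.03 nm.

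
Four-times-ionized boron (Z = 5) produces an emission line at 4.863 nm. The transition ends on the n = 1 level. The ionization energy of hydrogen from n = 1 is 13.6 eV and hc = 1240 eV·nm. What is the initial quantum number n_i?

The photon energy is ΔE = hc/λ = 1240 / 4.863 = 255.0 eV.
With Z = 5, ΔE = 340.0 × (1/n_f² − 1/n_i²), so 1/n_f² − 1/n_i² = 0.7500.
With n_f = 1: 1/n_i² = 1/1 − 0.7500 = 0.2500, so n_i ≈ 2.00.

n_i = 2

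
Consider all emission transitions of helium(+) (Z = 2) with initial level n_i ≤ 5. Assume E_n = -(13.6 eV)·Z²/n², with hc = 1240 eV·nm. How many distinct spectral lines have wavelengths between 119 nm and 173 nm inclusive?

Enumerate all n_i → n_f pairs with 1 ≤ n_f < n_i ≤ 5 and compute λ = 1240 / [13.6·4·(1/n_f² − 1/n_i²)].
Lines falling in [119, 173] nm: 4→2 (121.6 nm), 3→2 (164.1 nm).

2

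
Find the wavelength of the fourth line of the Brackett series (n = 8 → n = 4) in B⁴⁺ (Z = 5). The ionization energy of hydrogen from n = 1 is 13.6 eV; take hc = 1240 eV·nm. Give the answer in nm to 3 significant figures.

The Brackett series terminates on n_f = 4; the fourth line has n_i = 4+4 = 8.
ΔE = 340.0 × (1/4² − 1/8²) = 15.94 eV.
λ = 1240 / 15.94 = 77.8 nm.

77.8 nm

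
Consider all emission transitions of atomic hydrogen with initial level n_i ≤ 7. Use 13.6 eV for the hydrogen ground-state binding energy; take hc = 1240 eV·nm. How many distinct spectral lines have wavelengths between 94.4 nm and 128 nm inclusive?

Enumerate all n_i → n_f pairs with 1 ≤ n_f < n_i ≤ 7 and compute λ = 1240 / [13.6·1·(1/n_f² − 1/n_i²)].
Lines falling in [94.4, 128] nm: 5→1 (94.98 nm), 4→1 (97.25 nm), 3→1 (102.6 nm), 2→1 (121.6 nm).

4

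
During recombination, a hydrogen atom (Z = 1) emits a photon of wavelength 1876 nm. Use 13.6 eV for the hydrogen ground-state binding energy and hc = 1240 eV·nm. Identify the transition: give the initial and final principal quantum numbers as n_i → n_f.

The photon energy is ΔE = hc/λ = 1240 / 1876 = 0.6610 eV.
With Z = 1, ΔE = 13.60 × (1/n_f² − 1/n_i²), so 1/n_f² − 1/n_i² = 0.04860.
Trying n_f = 3 gives 1/n_i² = 0.06251, i.e. n_i ≈ 4; this pair matches.

n_i = 4, n_f = 3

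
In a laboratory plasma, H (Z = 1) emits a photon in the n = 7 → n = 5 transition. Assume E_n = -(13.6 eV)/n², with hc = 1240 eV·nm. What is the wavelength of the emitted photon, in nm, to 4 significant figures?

4654 nm

ΔE = 13.60 × (1/5² − 1/7²) = 13.60 × 0.01959 = 0.2664 eV.
λ = hc/ΔE = 1240 / 0.2664 = 4654 nm.
This line belongs to the Pfund series.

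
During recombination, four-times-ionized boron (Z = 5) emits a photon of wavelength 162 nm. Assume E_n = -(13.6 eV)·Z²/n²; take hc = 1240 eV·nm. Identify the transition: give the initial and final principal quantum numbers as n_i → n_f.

The photon energy is ΔE = hc/λ = 1240 / 162 = 7.654 eV.
With Z = 5, ΔE = 340.0 × (1/n_f² − 1/n_i²), so 1/n_f² − 1/n_i² = 0.02251.
Trying n_f = 4 gives 1/n_i² = 0.03999, i.e. n_i ≈ 5; this pair matches.

n_i = 5, n_f = 4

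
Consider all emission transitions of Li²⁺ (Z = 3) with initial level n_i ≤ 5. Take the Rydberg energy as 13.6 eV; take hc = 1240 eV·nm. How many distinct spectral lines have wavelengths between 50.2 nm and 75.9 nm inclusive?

Enumerate all n_i → n_f pairs with 1 ≤ n_f < n_i ≤ 5 and compute λ = 1240 / [13.6·9·(1/n_f² − 1/n_i²)].
Lines falling in [50.2, 75.9] nm: 4→2 (54.03 nm), 3→2 (72.94 nm).

2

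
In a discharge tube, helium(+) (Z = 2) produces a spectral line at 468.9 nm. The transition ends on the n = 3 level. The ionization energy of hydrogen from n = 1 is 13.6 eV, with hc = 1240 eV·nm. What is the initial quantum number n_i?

n_i = 4

The photon energy is ΔE = hc/λ = 1240 / 468.9 = 2.644 eV.
With Z = 2, ΔE = 54.40 × (1/n_f² − 1/n_i²), so 1/n_f² − 1/n_i² = 0.04861.
With n_f = 3: 1/n_i² = 1/9 − 0.04861 = 0.06250, so n_i ≈ 4.00.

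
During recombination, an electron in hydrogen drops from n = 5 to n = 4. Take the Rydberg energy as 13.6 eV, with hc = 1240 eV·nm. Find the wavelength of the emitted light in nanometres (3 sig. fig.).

ΔE = 13.60 × (1/4² − 1/5²) = 13.60 × 0.02250 = 0.3060 eV.
λ = hc/ΔE = 1240 / 0.3060 = 4050 nm.
This line belongs to the Brackett series.

4050 nm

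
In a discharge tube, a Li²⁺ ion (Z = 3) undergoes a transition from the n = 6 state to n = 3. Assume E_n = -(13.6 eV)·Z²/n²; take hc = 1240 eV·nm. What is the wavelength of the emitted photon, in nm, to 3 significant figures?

For Z = 3 the level energies scale as Z², so the effective Rydberg energy is 13.6 × 9 = 122.4 eV.
ΔE = 122.4 × (1/3² − 1/6²) = 122.4 × 0.08333 = 10.20 eV.
λ = hc/ΔE = 1240 / 10.20 = 122 nm.

122 nm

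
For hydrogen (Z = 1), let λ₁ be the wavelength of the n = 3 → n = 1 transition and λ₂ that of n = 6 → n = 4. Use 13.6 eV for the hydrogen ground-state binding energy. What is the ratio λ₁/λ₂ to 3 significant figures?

0.0391

λ ∝ 1/ΔE ∝ 1/(1/n_f² − 1/n_i²), and the Z² and hc factors cancel in the ratio.
λ₁/λ₂ = (1/4² − 1/6²)/(1/1² − 1/3²) = 0.03472/0.8889 = 0.0391.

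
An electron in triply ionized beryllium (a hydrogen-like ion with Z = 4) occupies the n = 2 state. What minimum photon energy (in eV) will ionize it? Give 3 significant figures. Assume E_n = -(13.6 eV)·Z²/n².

E_n = −13.6 Z²/n² = −217.6/n² eV for Z = 4.
E_2 = −217.6/4 = −54.4 eV, so ionization (to E = 0) requires 54.4 eV.

54.4 eV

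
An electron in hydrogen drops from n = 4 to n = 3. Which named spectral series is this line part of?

Paschen

The series is set by the lower level: n_f = 3 is the Paschen series.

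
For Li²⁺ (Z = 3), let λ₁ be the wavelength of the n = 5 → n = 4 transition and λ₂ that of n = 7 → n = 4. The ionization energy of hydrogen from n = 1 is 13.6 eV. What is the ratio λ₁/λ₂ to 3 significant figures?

1.87

λ ∝ 1/ΔE ∝ 1/(1/n_f² − 1/n_i²), and the Z² and hc factors cancel in the ratio.
λ₁/λ₂ = (1/4² − 1/7²)/(1/4² − 1/5²) = 0.04209/0.02250 = 1.87.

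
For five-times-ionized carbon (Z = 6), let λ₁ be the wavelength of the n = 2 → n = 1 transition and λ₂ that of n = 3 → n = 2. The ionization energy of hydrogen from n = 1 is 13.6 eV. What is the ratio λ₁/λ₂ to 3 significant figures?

0.185

λ ∝ 1/ΔE ∝ 1/(1/n_f² − 1/n_i²), and the Z² and hc factors cancel in the ratio.
λ₁/λ₂ = (1/2² − 1/3²)/(1/1² − 1/2²) = 0.1389/0.7500 = 0.185.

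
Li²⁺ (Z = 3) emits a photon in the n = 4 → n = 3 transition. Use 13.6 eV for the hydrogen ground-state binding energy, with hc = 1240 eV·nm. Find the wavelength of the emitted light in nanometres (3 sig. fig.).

For Z = 3 the level energies scale as Z², so the effective Rydberg energy is 13.6 × 9 = 122.4 eV.
ΔE = 122.4 × (1/3² − 1/4²) = 122.4 × 0.04861 = 5.950 eV.
λ = hc/ΔE = 1240 / 5.950 = 208 nm.

208 nm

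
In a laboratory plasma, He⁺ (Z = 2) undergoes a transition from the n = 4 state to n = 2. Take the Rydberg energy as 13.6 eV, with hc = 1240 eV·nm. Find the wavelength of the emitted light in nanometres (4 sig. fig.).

For Z = 2 the level energies scale as Z², so the effective Rydberg energy is 13.6 × 4 = 54.40 eV.
ΔE = 54.40 × (1/2² − 1/4²) = 54.40 × 0.1875 = 10.20 eV.
λ = hc/ΔE = 1240 / 10.20 = 121.6 nm.

121.6 nm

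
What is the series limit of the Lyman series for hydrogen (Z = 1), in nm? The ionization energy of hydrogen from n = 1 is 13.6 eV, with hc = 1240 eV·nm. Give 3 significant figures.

91.2 nm

The Lyman series has lower level n_f = 1; the series limit corresponds to n_i → ∞.
ΔE_max = 13.6 × 1 / 1² = 13.60 eV.
λ_min = 1240 / 13.60 = 91.2 nm.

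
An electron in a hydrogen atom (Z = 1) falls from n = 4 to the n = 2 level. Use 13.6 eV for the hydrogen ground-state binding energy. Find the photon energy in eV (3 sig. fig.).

E_4 = −13.60/16 = −0.8500 eV and E_2 = −13.60/4 = −3.400 eV.
The photon energy is |E_4 − E_2| = 2.55 eV.

2.55 eV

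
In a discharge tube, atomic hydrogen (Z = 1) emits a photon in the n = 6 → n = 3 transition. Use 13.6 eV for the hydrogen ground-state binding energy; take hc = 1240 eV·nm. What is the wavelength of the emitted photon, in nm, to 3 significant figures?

1090 nm

ΔE = 13.60 × (1/3² − 1/6²) = 13.60 × 0.08333 = 1.133 eV.
λ = hc/ΔE = 1240 / 1.133 = 1090 nm.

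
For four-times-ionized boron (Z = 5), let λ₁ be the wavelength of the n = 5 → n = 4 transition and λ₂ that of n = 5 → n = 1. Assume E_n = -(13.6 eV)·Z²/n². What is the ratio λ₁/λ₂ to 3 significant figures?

λ ∝ 1/ΔE ∝ 1/(1/n_f² − 1/n_i²), and the Z² and hc factors cancel in the ratio.
λ₁/λ₂ = (1/1² − 1/5²)/(1/4² − 1/5²) = 0.9600/0.02250 = 42.7.

42.7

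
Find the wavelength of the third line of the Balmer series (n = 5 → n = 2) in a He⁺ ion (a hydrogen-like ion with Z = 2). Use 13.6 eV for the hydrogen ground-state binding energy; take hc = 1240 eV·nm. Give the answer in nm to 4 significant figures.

The Balmer series terminates on n_f = 2; the third line has n_i = 2+3 = 5.
ΔE = 54.40 × (1/2² − 1/5²) = 11.42 eV.
λ = 1240 / 11.42 = 108.5 nm.

108.5 nm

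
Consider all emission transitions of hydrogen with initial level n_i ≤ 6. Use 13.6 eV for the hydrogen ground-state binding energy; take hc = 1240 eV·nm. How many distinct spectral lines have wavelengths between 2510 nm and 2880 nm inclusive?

Enumerate all n_i → n_f pairs with 1 ≤ n_f < n_i ≤ 6 and compute λ = 1240 / [13.6·1·(1/n_f² − 1/n_i²)].
Lines falling in [2510, 2880] nm: 6→4 (2626 nm).

1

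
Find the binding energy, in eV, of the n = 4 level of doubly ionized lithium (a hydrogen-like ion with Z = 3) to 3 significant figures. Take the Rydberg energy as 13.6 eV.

E_n = −13.6 Z²/n² = −122.4/n² eV for Z = 3.
E_4 = −122.4/16 = −7.65 eV, so ionization (to E = 0) requires 7.65 eV.

7.65 eV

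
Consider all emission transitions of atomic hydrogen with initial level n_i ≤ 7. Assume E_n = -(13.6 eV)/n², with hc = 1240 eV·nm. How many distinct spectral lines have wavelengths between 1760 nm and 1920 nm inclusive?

Enumerate all n_i → n_f pairs with 1 ≤ n_f < n_i ≤ 7 and compute λ = 1240 / [13.6·1·(1/n_f² − 1/n_i²)].
Lines falling in [1760, 1920] nm: 4→3 (1876 nm).

1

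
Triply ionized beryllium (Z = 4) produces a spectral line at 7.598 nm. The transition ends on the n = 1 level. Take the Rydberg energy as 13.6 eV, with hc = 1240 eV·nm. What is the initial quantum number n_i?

n_i = 2

The photon energy is ΔE = hc/λ = 1240 / 7.598 = 163.2 eV.
With Z = 4, ΔE = 217.6 × (1/n_f² − 1/n_i²), so 1/n_f² − 1/n_i² = 0.7500.
With n_f = 1: 1/n_i² = 1/1 − 0.7500 = 0.2500, so n_i ≈ 2.00.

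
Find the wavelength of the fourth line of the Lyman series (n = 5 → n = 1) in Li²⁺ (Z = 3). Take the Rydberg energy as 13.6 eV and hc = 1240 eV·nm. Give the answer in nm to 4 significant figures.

10.55 nm

The Lyman series terminates on n_f = 1; the fourth line has n_i = 1+4 = 5.
ΔE = 122.4 × (1/1² − 1/5²) = 117.5 eV.
λ = 1240 / 117.5 = 10.55 nm.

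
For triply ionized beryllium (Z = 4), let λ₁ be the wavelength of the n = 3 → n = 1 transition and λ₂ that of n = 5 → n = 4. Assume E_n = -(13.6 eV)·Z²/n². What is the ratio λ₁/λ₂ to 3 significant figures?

λ ∝ 1/ΔE ∝ 1/(1/n_f² − 1/n_i²), and the Z² and hc factors cancel in the ratio.
λ₁/λ₂ = (1/4² − 1/5²)/(1/1² − 1/3²) = 0.02250/0.8889 = 0.0253.

0.0253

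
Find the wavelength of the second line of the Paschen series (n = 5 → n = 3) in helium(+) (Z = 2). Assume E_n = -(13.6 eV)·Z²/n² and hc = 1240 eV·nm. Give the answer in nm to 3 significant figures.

321 nm

The Paschen series terminates on n_f = 3; the second line has n_i = 3+2 = 5.
ΔE = 54.40 × (1/3² − 1/5²) = 3.868 eV.
λ = 1240 / 3.868 = 321 nm.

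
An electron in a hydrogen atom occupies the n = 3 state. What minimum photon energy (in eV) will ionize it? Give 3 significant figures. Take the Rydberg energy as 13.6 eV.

E_3 = −13.60/9 = −1.51 eV, so ionization (to E = 0) requires 1.51 eV.

1.51 eV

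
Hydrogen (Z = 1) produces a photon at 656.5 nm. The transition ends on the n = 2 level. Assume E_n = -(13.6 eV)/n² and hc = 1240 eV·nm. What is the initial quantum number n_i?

n_i = 3

The photon energy is ΔE = hc/λ = 1240 / 656.5 = 1.889 eV.
With Z = 1, ΔE = 13.60 × (1/n_f² − 1/n_i²), so 1/n_f² − 1/n_i² = 0.1389.
With n_f = 2: 1/n_i² = 1/4 − 0.1389 = 0.1111, so n_i ≈ 3.00.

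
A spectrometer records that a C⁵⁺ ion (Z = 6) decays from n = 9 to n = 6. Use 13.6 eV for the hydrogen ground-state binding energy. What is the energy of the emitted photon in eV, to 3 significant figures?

7.56 eV

The Bohr energies scale as Z², so for Z = 6: E_n = −489.6/n² eV.
E_9 = −489.6/81 = −6.044 eV and E_6 = −489.6/36 = −13.60 eV.
The photon energy is |E_9 − E_6| = 7.56 eV.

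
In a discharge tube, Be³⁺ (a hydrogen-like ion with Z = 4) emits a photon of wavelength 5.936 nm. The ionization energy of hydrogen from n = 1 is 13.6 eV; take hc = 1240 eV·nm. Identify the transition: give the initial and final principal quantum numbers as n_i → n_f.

The photon energy is ΔE = hc/λ = 1240 / 5.936 = 208.9 eV.
With Z = 4, ΔE = 217.6 × (1/n_f² − 1/n_i²), so 1/n_f² − 1/n_i² = 0.9600.
Trying n_f = 1 gives 1/n_i² = 0.04001, i.e. n_i ≈ 5; this pair matches.

n_i = 5, n_f = 1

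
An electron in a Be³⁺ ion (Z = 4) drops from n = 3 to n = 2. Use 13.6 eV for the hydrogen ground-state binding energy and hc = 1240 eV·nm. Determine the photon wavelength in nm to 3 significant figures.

41.0 nm

For Z = 4 the level energies scale as Z², so the effective Rydberg energy is 13.6 × 16 = 217.6 eV.
ΔE = 217.6 × (1/2² − 1/3²) = 217.6 × 0.1389 = 30.22 eV.
λ = hc/ΔE = 1240 / 30.22 = 41.0 nm.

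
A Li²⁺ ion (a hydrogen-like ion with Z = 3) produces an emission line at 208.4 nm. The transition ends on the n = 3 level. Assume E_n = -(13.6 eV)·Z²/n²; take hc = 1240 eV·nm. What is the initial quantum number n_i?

n_i = 4

The photon energy is ΔE = hc/λ = 1240 / 208.4 = 5.950 eV.
With Z = 3, ΔE = 122.4 × (1/n_f² − 1/n_i²), so 1/n_f² − 1/n_i² = 0.04861.
With n_f = 3: 1/n_i² = 1/9 − 0.04861 = 0.06250, so n_i ≈ 4.00.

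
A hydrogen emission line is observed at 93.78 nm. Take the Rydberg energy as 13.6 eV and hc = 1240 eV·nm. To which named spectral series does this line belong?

ΔE = 1240/93.78 = 13.22 eV.
This matches 13.6 × (1/1² − 1/6²), so n_f = 1: the Lyman series.

Lyman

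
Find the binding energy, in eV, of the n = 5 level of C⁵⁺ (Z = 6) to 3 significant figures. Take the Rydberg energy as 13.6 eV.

E_n = −13.6 Z²/n² = −489.6/n² eV for Z = 6.
E_5 = −489.6/25 = −19.6 eV, so ionization (to E = 0) requires 19.6 eV.

19.6 eV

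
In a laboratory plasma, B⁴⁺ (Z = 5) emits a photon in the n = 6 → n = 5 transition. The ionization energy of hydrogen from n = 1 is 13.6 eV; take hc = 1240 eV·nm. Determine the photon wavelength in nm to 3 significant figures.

For Z = 5 the level energies scale as Z², so the effective Rydberg energy is 13.6 × 25 = 340.0 eV.
ΔE = 340.0 × (1/5² − 1/6²) = 340.0 × 0.01222 = 4.156 eV.
λ = hc/ΔE = 1240 / 4.156 = 298 nm.

298 nm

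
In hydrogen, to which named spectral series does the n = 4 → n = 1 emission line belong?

Lyman

The series is set by the lower level: n_f = 1 is the Lyman series.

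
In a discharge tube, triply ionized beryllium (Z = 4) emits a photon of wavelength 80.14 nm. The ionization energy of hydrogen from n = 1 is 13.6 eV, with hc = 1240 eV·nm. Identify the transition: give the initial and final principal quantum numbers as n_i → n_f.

The photon energy is ΔE = hc/λ = 1240 / 80.14 = 15.47 eV.
With Z = 4, ΔE = 217.6 × (1/n_f² − 1/n_i²), so 1/n_f² − 1/n_i² = 0.07111.
Trying n_f = 3 gives 1/n_i² = 0.04000, i.e. n_i ≈ 5; this pair matches.

n_i = 5, n_f = 3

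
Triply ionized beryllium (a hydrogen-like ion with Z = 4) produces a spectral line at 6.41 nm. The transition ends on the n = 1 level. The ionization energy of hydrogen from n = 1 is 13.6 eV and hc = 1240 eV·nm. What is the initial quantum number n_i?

The photon energy is ΔE = hc/λ = 1240 / 6.41 = 193.4 eV.
With Z = 4, ΔE = 217.6 × (1/n_f² − 1/n_i²), so 1/n_f² − 1/n_i² = 0.8890.
With n_f = 1: 1/n_i² = 1/1 − 0.8890 = 0.1110, so n_i ≈ 3.00.

n_i = 3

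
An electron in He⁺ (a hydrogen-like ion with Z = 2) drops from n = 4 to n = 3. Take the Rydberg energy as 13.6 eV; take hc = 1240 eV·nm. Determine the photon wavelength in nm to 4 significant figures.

For Z = 2 the level energies scale as Z², so the effective Rydberg energy is 13.6 × 4 = 54.40 eV.
ΔE = 54.40 × (1/3² − 1/4²) = 54.40 × 0.04861 = 2.644 eV.
λ = hc/ΔE = 1240 / 2.644 = 468.9 nm.

468.9 nm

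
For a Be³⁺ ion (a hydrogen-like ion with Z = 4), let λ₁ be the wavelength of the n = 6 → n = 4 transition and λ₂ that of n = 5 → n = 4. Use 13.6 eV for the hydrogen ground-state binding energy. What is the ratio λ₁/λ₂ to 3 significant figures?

0.648

λ ∝ 1/ΔE ∝ 1/(1/n_f² − 1/n_i²), and the Z² and hc factors cancel in the ratio.
λ₁/λ₂ = (1/4² − 1/5²)/(1/4² − 1/6²) = 0.02250/0.03472 = 0.648.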